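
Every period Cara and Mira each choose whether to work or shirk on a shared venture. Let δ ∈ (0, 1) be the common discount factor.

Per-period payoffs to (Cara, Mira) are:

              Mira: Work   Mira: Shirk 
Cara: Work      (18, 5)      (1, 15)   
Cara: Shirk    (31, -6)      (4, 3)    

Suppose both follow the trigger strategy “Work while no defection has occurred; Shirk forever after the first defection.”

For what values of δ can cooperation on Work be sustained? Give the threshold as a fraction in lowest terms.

Cara's threshold: (31−18)/(31−4) = 13/27.
Mira's threshold: (15−5)/(15−3) = 5/6.
13/27 < 5/6, so Mira binds and δ* = 5/6.

5/6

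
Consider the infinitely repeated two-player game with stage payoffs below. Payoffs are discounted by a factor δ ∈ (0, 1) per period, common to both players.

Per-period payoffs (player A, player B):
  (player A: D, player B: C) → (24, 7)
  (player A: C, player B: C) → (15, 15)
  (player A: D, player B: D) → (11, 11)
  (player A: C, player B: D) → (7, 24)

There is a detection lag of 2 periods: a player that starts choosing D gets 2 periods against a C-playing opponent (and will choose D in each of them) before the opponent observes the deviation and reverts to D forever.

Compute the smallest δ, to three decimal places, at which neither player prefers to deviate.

A deviator earns 24 for 2 periods, then 11 forever; cooperating earns 15 forever. Multiplying the IC by (1−δ):
15 ≥ 24(1−δ^2) + 11δ^2, so 13·δ^2 ≥ 9 and δ^2 ≥ 9/13.
δ ≥ (9/13)^(1/2) ≈ 0.832.

0.832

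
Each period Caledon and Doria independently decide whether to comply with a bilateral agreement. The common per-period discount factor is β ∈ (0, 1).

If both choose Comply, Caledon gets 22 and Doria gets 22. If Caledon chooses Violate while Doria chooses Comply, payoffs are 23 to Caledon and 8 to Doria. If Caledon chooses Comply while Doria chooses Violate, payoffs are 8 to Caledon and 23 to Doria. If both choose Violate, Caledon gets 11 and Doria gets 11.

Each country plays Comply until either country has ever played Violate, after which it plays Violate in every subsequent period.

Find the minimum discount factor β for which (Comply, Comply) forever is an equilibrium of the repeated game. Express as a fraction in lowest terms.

Cooperation forever yields 22 each period: 22/(1−β).
Deviating yields 23 once, then 11 forever: 23 + 11β/(1−β).
No profitable deviation requires 22/(1−β) ≥ 23 + 11β/(1−β).
Multiplying by (1−β): 22 ≥ 23(1−β) + 11β = 23 − 12β.
So 12β ≥ 1, i.e. β ≥ 1/12.

1/12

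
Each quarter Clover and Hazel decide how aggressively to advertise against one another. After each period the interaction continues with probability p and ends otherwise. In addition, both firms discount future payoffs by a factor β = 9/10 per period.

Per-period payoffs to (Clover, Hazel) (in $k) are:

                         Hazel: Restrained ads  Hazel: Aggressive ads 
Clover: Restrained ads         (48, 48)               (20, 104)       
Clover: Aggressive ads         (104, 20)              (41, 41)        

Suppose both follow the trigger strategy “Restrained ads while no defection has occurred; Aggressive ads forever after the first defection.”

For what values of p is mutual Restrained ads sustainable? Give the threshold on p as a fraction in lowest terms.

80/81

With continuation probability p and discount β, the effective per-period discount factor is βp.
Grim-trigger IC: βp ≥ (104−48)/(104−41) = 8/9.
So p ≥ (8/9)/(9/10) = 80/81.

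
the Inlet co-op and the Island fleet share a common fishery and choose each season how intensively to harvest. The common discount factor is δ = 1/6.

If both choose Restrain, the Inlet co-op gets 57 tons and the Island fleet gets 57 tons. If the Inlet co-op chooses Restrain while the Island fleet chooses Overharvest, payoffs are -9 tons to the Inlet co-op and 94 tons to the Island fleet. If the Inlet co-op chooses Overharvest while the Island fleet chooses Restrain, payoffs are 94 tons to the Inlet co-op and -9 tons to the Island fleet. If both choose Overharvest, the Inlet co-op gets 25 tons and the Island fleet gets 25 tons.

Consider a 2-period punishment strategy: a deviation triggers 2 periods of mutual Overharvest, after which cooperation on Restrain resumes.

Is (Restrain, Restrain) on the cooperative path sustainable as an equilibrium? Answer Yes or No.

No

Comparing payoff streams over the 3 periods until play realigns: cooperate → 57(1+δ+…+δ^2); deviate → 94 + 25(δ+…+δ^2).
Cooperation is sustained iff (57−25)(δ+…+δ^2) ≥ 94−57.
δ+…+δ^2 = 1/6·(1−(1/6)^2)/(1−1/6) = 0.1944, and (94−57)/(57−25) = 1.1562.
0.1944 < 1.1562, so cooperation is not sustainable.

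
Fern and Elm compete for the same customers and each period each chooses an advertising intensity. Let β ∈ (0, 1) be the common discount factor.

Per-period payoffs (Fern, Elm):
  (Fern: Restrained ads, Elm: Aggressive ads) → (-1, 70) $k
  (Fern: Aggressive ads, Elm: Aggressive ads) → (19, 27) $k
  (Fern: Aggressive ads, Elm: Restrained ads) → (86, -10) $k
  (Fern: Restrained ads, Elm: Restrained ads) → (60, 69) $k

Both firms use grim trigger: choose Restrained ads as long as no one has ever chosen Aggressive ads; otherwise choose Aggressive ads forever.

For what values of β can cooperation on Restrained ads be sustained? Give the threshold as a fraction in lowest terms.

26/67

Fern's threshold: (86−60)/(86−19) = 26/67.
Elm's threshold: (70−69)/(70−27) = 1/43.
26/67 > 1/43, so Fern binds and β* = 26/67.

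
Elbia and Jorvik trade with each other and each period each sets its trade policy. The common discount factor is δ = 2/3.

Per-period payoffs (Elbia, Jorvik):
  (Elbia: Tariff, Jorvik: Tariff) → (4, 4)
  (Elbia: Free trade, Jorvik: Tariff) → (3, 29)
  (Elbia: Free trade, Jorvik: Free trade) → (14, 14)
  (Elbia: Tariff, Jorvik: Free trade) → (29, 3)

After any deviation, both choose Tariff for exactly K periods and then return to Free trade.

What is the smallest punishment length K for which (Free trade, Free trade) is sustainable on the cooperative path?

IC: δ(1−δ^K)/(1−δ) ≥ (29−14)/(14−4) = 3/2.
With δ = 2/3: need 1 − δ^K ≥ 3/2·(1−2/3)/(2/3), i.e. δ^K ≤ 0.2500.
Since (2/3)^3 = 0.2963 and (2/3)^4 = 0.1975, the smallest such K is 4.

4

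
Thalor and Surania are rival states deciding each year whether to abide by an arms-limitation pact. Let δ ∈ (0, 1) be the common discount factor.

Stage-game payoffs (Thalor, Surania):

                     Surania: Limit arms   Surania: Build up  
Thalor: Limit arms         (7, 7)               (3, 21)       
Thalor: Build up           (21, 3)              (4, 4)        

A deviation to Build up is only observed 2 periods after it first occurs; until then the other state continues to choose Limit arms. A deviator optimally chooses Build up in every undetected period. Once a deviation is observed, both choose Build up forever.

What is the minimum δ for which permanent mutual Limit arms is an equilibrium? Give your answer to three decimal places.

0.907

A deviator earns 21 for 2 periods, then 4 forever; cooperating earns 7 forever. Multiplying the IC by (1−δ):
7 ≥ 21(1−δ^2) + 4δ^2, so 17·δ^2 ≥ 14 and δ^2 ≥ 14/17.
δ ≥ (14/17)^(1/2) ≈ 0.907.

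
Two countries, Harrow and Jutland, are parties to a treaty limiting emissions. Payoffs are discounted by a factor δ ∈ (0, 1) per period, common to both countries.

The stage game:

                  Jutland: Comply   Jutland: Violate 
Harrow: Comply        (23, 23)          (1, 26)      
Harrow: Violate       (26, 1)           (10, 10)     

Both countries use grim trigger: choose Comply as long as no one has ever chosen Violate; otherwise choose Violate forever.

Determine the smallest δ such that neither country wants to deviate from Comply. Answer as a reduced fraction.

Under grim trigger the critical discount factor is (T−C)/(T−P) with T = 26, C = 23, P = 10.
δ* = (26−23)/(26−10) = 3/16.

3/16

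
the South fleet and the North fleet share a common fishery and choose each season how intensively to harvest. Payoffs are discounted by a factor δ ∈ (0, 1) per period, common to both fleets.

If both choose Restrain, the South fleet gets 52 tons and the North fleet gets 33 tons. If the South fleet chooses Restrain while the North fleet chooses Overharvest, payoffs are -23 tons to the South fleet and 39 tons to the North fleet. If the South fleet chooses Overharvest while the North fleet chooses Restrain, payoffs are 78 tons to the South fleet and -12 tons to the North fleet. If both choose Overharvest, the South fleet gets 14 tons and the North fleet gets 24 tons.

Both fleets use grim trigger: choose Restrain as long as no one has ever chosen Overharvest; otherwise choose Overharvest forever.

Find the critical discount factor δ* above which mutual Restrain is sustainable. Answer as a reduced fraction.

13/32

For the South fleet: deviation gain 78−52 = 26, per-period punishment loss 52−14 = 38. IC gives δ ≥ 26/64 = 13/32.
For the North fleet: gain 6, loss 9 per period, so δ ≥ 6/15 = 2/5.
The tighter constraint is the South fleet's, so cooperation needs δ ≥ 13/32.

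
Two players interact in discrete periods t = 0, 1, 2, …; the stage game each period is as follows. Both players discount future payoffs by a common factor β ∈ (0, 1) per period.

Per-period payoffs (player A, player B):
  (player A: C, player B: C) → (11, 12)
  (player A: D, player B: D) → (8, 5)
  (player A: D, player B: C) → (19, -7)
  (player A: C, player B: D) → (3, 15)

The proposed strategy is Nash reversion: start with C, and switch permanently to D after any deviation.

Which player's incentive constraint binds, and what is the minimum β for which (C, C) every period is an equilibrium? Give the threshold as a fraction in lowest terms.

player A's threshold: (19−11)/(19−8) = 8/11.
player B's threshold: (15−12)/(15−5) = 3/10.
8/11 > 3/10, so player A binds and β* = 8/11.

player A; β ≥ 8/11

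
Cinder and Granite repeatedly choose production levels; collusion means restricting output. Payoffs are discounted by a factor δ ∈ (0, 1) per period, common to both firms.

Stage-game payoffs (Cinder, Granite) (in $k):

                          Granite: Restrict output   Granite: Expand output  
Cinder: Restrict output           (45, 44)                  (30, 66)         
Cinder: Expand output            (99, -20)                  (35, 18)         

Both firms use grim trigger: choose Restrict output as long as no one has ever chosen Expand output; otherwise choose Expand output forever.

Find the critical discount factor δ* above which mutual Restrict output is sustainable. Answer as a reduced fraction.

27/32

For Cinder: deviation gain 99−45 = 54, per-period punishment loss 45−35 = 10. IC gives δ ≥ 54/64 = 27/32.
For Granite: gain 22, loss 26 per period, so δ ≥ 22/48 = 11/24.
The tighter constraint is Cinder's, so cooperation needs δ ≥ 27/32.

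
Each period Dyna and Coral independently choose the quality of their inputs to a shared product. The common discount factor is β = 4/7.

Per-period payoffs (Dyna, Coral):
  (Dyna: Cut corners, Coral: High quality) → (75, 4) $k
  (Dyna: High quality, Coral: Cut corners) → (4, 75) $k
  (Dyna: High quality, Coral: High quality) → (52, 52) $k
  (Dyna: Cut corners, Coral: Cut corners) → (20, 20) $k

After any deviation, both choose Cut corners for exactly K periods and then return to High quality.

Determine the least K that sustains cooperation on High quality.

2

IC: β(1−β^K)/(1−β) ≥ (75−52)/(52−20) = 23/32.
With β = 4/7: need 1 − β^K ≥ 23/32·(1−4/7)/(4/7), i.e. β^K ≤ 0.4609.
Since (4/7)^1 = 0.5714 and (4/7)^2 = 0.3265, the smallest such K is 2.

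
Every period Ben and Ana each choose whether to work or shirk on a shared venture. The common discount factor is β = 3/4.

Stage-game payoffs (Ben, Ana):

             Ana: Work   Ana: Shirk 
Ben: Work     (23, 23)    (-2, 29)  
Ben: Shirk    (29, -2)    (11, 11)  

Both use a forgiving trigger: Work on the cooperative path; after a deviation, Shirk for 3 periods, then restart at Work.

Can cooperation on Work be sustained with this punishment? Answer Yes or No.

Comparing payoff streams over the 4 periods until play realigns: cooperate → 23(1+β+…+β^3); deviate → 29 + 11(β+…+β^3).
Cooperation is sustained iff (23−11)(β+…+β^3) ≥ 29−23.
β+…+β^3 = 3/4·(1−(3/4)^3)/(1−3/4) = 1.7344, and (29−23)/(23−11) = 0.5000.
1.7344 ≥ 0.5000, so cooperation is sustainable.

Yes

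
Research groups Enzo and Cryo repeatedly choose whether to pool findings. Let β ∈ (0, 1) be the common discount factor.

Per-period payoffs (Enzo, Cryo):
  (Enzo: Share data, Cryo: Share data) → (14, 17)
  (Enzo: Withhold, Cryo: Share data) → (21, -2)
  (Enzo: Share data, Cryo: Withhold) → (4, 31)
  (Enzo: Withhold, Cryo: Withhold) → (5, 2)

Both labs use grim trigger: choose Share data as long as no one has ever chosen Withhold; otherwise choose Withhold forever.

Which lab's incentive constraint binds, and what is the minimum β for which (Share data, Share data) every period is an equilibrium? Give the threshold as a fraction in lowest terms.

Enzo's threshold: (21−14)/(21−5) = 7/16.
Cryo's threshold: (31−17)/(31−2) = 14/29.
7/16 < 14/29, so Cryo binds and β* = 14/29.

Cryo; β ≥ 14/29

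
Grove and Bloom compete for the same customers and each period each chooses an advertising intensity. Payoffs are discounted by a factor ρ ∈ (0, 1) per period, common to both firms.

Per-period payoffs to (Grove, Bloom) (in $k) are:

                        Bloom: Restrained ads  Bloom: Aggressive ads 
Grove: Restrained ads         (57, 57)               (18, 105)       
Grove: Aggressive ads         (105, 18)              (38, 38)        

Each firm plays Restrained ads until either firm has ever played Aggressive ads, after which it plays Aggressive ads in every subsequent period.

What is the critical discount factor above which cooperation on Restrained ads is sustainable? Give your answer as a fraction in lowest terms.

48/67

One-period gain from deviating is 105 − 57 = 48. The loss is 57 − 38 = 19 in every subsequent period, with present value 19·ρ/(1−ρ).
Deviation is unprofitable when 19·ρ/(1−ρ) ≥ 48, i.e. ρ/(1−ρ) ≥ 48/19.
Equivalently ρ ≥ 48/(48+19) = 48/67.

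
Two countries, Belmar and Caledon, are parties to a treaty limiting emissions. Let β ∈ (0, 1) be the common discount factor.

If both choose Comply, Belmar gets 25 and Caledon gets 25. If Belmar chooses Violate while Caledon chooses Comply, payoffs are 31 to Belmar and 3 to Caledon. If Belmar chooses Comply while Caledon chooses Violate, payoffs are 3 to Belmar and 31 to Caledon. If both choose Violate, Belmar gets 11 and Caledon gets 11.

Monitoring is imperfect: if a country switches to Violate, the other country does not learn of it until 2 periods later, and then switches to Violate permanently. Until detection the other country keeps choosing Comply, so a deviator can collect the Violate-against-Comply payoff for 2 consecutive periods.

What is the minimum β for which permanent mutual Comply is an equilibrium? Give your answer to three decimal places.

A deviator earns 31 for 2 periods, then 11 forever; cooperating earns 25 forever. Multiplying the IC by (1−β):
25 ≥ 31(1−β^2) + 11β^2, so 20·β^2 ≥ 6 and β^2 ≥ 3/10.
β ≥ (3/10)^(1/2) ≈ 0.548.

0.548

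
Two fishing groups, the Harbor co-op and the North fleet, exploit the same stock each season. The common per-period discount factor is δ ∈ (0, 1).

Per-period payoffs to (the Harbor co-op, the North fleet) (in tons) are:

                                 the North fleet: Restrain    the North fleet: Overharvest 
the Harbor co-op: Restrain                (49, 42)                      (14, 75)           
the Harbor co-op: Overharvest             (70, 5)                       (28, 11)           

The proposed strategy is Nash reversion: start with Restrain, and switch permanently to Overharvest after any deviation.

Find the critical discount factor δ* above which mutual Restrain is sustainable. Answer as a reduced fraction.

the Harbor co-op's threshold: (70−49)/(70−28) = 1/2.
the North fleet's threshold: (75−42)/(75−11) = 33/64.
1/2 < 33/64, so the North fleet binds and δ* = 33/64.

33/64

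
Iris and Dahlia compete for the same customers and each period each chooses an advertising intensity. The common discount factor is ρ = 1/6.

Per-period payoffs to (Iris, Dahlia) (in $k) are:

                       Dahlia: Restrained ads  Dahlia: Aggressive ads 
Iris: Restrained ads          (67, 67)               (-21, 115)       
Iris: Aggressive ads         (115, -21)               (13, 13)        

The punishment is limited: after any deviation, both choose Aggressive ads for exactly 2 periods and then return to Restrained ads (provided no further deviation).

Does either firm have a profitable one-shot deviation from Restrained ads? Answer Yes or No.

IC: ρ+…+ρ^2 ≥ (115−67)/(67−13) = 8/9.
At ρ = 1/6: partial sum = 0.1944 < 0.8889. Cooperation not sustainable.

Yes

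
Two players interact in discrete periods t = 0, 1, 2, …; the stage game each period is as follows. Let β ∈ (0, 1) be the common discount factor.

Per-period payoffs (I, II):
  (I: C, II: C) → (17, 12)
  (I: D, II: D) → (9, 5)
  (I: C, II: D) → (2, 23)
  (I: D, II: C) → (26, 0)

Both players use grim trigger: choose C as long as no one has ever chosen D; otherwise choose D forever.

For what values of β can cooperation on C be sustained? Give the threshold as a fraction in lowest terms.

I: cooperation gives 17 each period; deviation gives 26 once then 9 forever.
  17/(1−β) ≥ 26 + 9β/(1−β) ⇒ β ≥ 9/17.
II: cooperation gives 12 each period; deviation gives 23 once then 5 forever.
  β ≥ 11/18.
Both must hold, so the binding constraint is II's: β ≥ 11/18.

11/18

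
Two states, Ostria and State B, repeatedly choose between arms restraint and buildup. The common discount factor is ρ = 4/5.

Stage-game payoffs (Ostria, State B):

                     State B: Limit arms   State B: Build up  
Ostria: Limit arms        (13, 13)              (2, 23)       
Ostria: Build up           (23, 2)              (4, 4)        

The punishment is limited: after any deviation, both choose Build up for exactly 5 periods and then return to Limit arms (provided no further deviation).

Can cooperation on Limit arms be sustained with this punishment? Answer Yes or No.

Comparing payoff streams over the 6 periods until play realigns: cooperate → 13(1+ρ+…+ρ^5); deviate → 23 + 4(ρ+…+ρ^5).
Cooperation is sustained iff (13−4)(ρ+…+ρ^5) ≥ 23−13.
ρ+…+ρ^5 = 4/5·(1−(4/5)^5)/(1−4/5) = 2.6893, and (23−13)/(13−4) = 1.1111.
2.6893 ≥ 1.1111, so cooperation is sustainable.

Yes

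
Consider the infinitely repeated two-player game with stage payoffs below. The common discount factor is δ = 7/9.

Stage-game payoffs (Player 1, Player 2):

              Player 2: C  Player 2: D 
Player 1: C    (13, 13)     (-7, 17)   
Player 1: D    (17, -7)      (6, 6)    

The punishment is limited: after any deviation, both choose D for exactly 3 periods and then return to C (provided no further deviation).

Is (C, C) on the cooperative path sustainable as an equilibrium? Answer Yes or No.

Yes

Comparing payoff streams over the 4 periods until play realigns: cooperate → 13(1+δ+…+δ^3); deviate → 17 + 6(δ+…+δ^3).
Cooperation is sustained iff (13−6)(δ+…+δ^3) ≥ 17−13.
δ+…+δ^3 = 7/9·(1−(7/9)^3)/(1−7/9) = 1.8532, and (17−13)/(13−6) = 0.5714.
1.8532 ≥ 0.5714, so cooperation is sustainable.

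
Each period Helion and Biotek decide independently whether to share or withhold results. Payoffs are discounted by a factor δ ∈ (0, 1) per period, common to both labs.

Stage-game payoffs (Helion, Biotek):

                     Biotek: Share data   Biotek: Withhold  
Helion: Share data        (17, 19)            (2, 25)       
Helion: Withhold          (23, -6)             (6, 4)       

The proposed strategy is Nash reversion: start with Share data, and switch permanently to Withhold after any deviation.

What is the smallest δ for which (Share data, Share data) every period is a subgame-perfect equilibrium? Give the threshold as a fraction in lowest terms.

Helion's threshold: (23−17)/(23−6) = 6/17.
Biotek's threshold: (25−19)/(25−4) = 2/7.
6/17 > 2/7, so Helion binds and δ* = 6/17.

6/17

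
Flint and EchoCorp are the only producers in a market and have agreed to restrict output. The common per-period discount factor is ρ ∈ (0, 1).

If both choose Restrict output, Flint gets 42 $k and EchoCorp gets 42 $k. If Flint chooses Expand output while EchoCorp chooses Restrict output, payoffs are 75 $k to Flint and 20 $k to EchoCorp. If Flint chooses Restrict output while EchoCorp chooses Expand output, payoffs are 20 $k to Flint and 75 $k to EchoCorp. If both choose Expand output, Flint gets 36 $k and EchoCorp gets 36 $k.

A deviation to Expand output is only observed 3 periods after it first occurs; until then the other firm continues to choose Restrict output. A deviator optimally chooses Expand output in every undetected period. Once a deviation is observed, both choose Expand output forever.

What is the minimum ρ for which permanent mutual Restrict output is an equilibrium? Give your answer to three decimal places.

The best deviation is to choose Expand output for all 3 undetected periods, earning 75 each, then 36 forever once detected.
Deviation value: 75(1−ρ^3)/(1−ρ) + 36ρ^3/(1−ρ); cooperation value: 42/(1−ρ).
IC: 42 ≥ 75(1−ρ^3) + 36ρ^3 = 75 − 39ρ^3.
So ρ^3 ≥ 33/39 = 11/13, giving ρ ≥ (11/13)^(1/3) ≈ 0.946.

0.946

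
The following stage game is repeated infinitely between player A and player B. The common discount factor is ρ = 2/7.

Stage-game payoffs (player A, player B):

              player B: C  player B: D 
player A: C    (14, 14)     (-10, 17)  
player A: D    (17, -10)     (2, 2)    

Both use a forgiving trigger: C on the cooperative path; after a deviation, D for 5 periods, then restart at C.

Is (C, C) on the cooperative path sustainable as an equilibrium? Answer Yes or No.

Comparing payoff streams over the 6 periods until play realigns: cooperate → 14(1+ρ+…+ρ^5); deviate → 17 + 2(ρ+…+ρ^5).
Cooperation is sustained iff (14−2)(ρ+…+ρ^5) ≥ 17−14.
ρ+…+ρ^5 = 2/7·(1−(2/7)^5)/(1−2/7) = 0.3992, and (17−14)/(14−2) = 0.2500.
0.3992 ≥ 0.2500, so cooperation is sustainable.

Yes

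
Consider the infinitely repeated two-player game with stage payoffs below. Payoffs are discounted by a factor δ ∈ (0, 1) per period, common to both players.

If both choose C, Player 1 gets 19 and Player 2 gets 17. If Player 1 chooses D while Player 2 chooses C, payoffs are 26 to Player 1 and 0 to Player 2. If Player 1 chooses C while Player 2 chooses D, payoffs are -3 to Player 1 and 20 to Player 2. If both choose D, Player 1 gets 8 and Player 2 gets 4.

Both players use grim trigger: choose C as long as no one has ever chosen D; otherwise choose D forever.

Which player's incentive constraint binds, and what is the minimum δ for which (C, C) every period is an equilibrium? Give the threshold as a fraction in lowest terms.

For Player 1: deviation gain 26−19 = 7, per-period punishment loss 19−8 = 11. IC gives δ ≥ 7/18.
For Player 2: gain 3, loss 13 per period, so δ ≥ 3/16.
The tighter constraint is Player 1's, so cooperation needs δ ≥ 7/18.

Player 1; δ ≥ 7/18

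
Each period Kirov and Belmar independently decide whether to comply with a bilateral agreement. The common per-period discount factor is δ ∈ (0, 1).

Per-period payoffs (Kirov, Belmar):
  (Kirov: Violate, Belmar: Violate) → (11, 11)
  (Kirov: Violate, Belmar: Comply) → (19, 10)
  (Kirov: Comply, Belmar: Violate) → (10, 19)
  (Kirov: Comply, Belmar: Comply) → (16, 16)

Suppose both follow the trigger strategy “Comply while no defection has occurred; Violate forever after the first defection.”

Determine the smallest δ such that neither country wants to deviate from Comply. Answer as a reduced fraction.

3/8

Under grim trigger the critical discount factor is (T−C)/(T−P) with T = 19, C = 16, P = 11.
δ* = (19−16)/(19−11) = 3/8.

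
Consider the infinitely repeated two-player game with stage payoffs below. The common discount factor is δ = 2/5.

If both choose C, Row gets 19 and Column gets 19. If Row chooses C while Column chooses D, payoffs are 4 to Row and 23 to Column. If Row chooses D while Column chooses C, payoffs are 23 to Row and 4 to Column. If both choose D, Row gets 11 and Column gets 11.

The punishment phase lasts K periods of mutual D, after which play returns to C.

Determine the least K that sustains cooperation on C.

2

Need Σ_{k=1}^{K} δ^k ≥ (23−19)/(19−11) = 0.5000 at δ = 2/5.
At K = 1 the sum is 0.4000 < 0.5000; at K = 2 it is 0.5600 ≥ 0.5000.
So the minimum punishment length is K = 2.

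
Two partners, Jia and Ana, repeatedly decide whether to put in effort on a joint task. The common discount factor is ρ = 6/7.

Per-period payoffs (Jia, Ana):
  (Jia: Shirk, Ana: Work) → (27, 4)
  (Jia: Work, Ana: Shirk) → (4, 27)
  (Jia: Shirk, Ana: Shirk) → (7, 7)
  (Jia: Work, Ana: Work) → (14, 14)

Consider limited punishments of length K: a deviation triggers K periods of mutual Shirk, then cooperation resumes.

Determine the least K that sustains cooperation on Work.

3

No profitable deviation requires (14−7)(ρ+…+ρ^K) ≥ 27−14, i.e. ρ+…+ρ^K ≥ 13/7 ≈ 1.8571.
With ρ = 6/7, the partial sums are K=1: 0.8571, K=2: 1.5918, K=3: 2.2216.
K = 3 is the first length at which the sum reaches 1.8571.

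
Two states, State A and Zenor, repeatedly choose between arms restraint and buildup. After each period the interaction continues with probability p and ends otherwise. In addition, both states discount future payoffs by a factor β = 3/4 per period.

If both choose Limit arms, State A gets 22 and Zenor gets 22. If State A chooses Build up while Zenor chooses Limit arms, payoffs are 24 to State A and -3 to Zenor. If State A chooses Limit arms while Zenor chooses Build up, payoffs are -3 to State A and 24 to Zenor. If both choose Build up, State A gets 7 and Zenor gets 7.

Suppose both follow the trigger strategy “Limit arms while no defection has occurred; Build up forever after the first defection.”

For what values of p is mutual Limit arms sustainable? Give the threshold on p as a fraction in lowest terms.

With continuation probability p and discount β, the effective per-period discount factor is βp.
Grim-trigger IC: βp ≥ (24−22)/(24−7) = 2/17.
So p ≥ (2/17)/(3/4) = 8/51.

8/51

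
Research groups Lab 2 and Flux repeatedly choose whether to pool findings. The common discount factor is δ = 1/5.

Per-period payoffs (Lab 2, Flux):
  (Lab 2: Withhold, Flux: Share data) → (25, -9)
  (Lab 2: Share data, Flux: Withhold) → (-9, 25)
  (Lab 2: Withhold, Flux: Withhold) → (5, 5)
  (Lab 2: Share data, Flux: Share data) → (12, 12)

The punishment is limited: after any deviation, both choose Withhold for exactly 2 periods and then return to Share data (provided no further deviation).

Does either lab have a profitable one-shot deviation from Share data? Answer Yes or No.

IC: δ+…+δ^2 ≥ (25−12)/(12−5) = 13/7.
At δ = 1/5: partial sum = 0.2400 < 1.8571. Cooperation not sustainable.

Yes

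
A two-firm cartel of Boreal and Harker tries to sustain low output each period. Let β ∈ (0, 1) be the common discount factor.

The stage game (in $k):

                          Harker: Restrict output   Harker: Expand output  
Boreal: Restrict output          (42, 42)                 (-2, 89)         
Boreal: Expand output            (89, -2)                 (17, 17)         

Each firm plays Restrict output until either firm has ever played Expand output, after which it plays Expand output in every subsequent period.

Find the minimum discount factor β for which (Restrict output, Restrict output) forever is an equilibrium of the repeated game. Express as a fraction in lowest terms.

47/72

Under grim trigger the critical discount factor is (T−C)/(T−P) with T = 89, C = 42, P = 17.
β* = (89−42)/(89−17) = 47/72.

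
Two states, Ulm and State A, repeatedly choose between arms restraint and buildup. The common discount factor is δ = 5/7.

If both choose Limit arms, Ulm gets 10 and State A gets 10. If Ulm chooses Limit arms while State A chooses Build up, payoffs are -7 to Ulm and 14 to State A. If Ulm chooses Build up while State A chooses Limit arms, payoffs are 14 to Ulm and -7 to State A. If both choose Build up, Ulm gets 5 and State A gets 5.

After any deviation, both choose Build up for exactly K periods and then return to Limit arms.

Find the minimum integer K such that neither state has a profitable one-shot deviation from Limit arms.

Need Σ_{k=1}^{K} δ^k ≥ (14−10)/(10−5) = 0.8000 at δ = 5/7.
At K = 1 the sum is 0.7143 < 0.8000; at K = 2 it is 1.2245 ≥ 0.8000.
So the minimum punishment length is K = 2.

2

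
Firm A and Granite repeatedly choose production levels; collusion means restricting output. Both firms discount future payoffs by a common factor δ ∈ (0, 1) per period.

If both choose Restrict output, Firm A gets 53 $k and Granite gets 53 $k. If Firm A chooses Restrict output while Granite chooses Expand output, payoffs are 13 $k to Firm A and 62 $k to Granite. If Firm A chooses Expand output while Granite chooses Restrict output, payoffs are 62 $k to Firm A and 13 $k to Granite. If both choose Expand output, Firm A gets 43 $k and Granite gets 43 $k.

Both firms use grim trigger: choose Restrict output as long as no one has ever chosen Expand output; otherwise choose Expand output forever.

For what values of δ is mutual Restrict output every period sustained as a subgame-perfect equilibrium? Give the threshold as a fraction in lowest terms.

9/19

One-period gain from deviating is 62 − 53 = 9. The loss is 53 − 43 = 10 in every subsequent period, with present value 10·δ/(1−δ).
Deviation is unprofitable when 10·δ/(1−δ) ≥ 9, i.e. δ/(1−δ) ≥ 9/10.
Equivalently δ ≥ 9/(9+10) = 9/19.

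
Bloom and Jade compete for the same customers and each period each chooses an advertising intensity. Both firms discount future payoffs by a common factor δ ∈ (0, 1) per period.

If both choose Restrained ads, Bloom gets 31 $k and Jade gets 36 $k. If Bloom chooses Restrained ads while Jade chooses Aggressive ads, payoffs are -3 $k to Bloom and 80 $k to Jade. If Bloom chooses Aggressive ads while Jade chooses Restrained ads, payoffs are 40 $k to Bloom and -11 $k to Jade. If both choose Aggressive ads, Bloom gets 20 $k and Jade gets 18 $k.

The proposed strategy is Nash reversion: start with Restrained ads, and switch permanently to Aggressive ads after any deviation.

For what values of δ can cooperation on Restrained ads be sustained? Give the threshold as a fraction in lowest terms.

Bloom: cooperation gives 31 each period; deviation gives 40 once then 20 forever.
  31/(1−δ) ≥ 40 + 20δ/(1−δ) ⇒ δ ≥ 9/20.
Jade: cooperation gives 36 each period; deviation gives 80 once then 18 forever.
  δ ≥ 44/62 = 22/31.
Both must hold, so the binding constraint is Jade's: δ ≥ 22/31.

22/31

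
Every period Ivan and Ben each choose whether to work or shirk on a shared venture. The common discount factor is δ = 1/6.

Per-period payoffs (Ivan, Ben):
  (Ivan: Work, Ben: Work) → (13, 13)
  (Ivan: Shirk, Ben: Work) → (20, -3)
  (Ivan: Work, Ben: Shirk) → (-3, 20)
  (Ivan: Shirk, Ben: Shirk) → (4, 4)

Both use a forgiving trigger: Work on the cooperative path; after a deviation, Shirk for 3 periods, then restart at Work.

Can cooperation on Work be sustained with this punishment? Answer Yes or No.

IC: δ+…+δ^3 ≥ (20−13)/(13−4) = 7/9.
At δ = 1/6: partial sum = 0.1991 < 0.7778. Cooperation not sustainable.

No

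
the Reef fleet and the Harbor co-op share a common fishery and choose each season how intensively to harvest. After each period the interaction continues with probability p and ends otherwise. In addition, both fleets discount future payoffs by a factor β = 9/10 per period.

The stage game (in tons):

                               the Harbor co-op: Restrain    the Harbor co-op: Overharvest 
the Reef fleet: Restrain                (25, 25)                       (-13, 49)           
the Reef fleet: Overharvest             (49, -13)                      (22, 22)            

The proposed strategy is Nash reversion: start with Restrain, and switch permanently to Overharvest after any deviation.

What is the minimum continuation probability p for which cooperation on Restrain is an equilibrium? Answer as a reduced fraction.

80/81

With continuation probability p and discount β, the effective per-period discount factor is βp.
Grim-trigger IC: βp ≥ (49−25)/(49−22) = 8/9.
So p ≥ (8/9)/(9/10) = 80/81.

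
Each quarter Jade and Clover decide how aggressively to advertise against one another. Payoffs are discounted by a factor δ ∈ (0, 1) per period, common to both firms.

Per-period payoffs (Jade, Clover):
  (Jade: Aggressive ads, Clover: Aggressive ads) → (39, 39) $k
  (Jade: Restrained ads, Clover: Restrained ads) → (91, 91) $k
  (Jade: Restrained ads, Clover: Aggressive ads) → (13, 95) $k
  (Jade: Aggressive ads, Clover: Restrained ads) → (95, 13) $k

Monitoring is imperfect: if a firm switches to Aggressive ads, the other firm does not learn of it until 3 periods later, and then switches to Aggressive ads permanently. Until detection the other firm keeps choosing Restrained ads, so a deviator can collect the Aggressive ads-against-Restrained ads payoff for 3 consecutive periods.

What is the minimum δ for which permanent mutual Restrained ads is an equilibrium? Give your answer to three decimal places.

0.415

Deviating for the 3 undetected periods gains 95−91 = 4 per period over cooperation, then loses 91−39 = 52 per period forever once punishment starts.
Gain: 4(1 + δ + … + δ^2); loss: 52·δ^3/(1−δ).
No profitable deviation ⇔ 4(1−δ^3) ≤ 52·δ^3, i.e. δ^3 ≥ 4/(4+52) = 1/14.
Hence δ ≥ (1/14)^(1/3) ≈ 0.415.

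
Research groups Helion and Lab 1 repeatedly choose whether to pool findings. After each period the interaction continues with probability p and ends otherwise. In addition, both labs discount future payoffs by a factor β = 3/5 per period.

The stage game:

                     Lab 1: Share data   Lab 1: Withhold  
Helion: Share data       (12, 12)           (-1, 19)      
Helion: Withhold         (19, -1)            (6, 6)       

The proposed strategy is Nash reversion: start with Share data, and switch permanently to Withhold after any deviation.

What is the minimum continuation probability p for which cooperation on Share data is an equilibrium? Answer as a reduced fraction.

35/39

With continuation probability p and discount β, the effective per-period discount factor is βp.
Grim-trigger IC: βp ≥ (19−12)/(19−6) = 7/13.
So p ≥ (7/13)/(3/5) = 35/39.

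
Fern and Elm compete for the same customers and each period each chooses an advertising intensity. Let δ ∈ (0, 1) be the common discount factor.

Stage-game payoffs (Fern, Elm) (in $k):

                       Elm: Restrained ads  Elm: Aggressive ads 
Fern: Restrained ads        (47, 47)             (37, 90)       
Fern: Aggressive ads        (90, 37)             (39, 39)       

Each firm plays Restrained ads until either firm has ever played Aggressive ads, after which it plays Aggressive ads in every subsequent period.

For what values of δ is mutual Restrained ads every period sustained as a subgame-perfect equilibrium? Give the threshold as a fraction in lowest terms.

Under grim trigger the critical discount factor is (T−C)/(T−P) with T = 90, C = 47, P = 39.
δ* = (90−47)/(90−39) = 43/51.

43/51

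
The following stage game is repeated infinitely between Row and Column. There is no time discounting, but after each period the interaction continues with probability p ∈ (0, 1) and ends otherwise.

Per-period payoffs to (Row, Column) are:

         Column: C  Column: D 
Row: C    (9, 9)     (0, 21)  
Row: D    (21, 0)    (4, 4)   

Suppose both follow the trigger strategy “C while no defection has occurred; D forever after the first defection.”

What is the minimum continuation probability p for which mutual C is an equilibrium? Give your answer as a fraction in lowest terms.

12/17

With no time discounting, the continuation probability p plays the role of the discount factor.
Grim-trigger IC: 9/(1−p) ≥ 21 + 4p/(1−p) ⇒ p ≥ (21−9)/(21−4) = 12/17.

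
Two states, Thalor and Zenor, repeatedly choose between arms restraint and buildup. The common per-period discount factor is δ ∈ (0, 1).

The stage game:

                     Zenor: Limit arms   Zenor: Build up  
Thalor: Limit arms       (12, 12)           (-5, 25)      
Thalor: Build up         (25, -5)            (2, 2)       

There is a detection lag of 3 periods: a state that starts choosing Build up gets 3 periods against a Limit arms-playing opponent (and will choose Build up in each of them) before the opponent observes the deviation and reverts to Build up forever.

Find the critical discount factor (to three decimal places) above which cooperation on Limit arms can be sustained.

Deviating for the 3 undetected periods gains 25−12 = 13 per period over cooperation, then loses 12−2 = 10 per period forever once punishment starts.
Gain: 13(1 + δ + … + δ^2); loss: 10·δ^3/(1−δ).
No profitable deviation ⇔ 13(1−δ^3) ≤ 10·δ^3, i.e. δ^3 ≥ 13/(13+10) = 13/23.
Hence δ ≥ (13/23)^(1/3) ≈ 0.827.

0.827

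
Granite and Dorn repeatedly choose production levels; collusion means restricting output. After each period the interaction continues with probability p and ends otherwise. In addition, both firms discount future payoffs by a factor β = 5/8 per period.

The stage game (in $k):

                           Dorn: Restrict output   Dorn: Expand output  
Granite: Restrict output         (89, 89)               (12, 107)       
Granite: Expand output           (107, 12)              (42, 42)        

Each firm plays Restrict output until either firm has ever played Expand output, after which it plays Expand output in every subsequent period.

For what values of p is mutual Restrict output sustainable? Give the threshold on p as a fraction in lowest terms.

144/325

With continuation probability p and discount β, the effective per-period discount factor is βp.
Grim-trigger IC: βp ≥ (107−89)/(107−42) = 18/65.
So p ≥ (18/65)/(5/8) = 144/325.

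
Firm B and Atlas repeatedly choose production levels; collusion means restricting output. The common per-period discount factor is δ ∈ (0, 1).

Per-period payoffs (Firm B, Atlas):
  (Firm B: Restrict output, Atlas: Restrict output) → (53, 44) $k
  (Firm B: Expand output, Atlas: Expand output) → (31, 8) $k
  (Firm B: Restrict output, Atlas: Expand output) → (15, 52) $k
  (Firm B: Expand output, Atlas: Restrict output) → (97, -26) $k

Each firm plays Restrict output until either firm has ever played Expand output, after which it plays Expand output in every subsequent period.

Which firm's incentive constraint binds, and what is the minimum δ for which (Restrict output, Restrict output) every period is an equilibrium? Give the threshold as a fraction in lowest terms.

For Firm B: deviation gain 97−53 = 44, per-period punishment loss 53−31 = 22. IC gives δ ≥ 44/66 = 2/3.
For Atlas: gain 8, loss 36 per period, so δ ≥ 8/44 = 2/11.
The tighter constraint is Firm B's, so cooperation needs δ ≥ 2/3.

Firm B; δ ≥ 2/3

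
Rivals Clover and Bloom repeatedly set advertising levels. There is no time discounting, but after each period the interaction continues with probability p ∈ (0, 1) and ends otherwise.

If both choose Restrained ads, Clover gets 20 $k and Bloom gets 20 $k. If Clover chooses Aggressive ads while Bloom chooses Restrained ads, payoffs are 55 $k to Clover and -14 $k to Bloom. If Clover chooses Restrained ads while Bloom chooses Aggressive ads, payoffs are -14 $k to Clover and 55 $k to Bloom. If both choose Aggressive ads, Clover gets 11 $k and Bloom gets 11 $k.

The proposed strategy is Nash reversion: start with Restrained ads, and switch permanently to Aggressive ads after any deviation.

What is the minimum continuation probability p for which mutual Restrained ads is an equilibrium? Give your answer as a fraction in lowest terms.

Expected cooperation value is 20 + p·20 + p²·20 + … = 20/(1−p); deviation gives 55 + p·11/(1−p).
20 ≥ 55(1−p) + 11p ⇒ 44p ≥ 35 ⇒ p ≥ 35/44.

35/44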